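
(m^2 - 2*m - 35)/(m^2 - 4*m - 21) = (m + 5)/(m + 3)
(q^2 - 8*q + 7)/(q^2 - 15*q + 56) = (q - 1)/(q - 8)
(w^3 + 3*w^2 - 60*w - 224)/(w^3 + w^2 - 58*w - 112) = (w + 4)/(w + 2)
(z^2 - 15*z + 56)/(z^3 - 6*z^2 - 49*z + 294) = (z - 8)/(z^2 + z - 42)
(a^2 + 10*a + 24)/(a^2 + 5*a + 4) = (a + 6)/(a + 1)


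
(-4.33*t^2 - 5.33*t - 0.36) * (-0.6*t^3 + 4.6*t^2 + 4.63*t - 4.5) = 2.598*t^5 - 16.72*t^4 - 44.3499*t^3 - 6.8489*t^2 + 22.3182*t + 1.62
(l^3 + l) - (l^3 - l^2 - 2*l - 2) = l^2 + 3*l + 2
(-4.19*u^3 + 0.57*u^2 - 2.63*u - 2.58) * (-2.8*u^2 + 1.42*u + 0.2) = 11.732*u^5 - 7.5458*u^4 + 7.3354*u^3 + 3.6034*u^2 - 4.1896*u - 0.516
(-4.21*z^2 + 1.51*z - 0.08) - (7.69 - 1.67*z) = -4.21*z^2 + 3.18*z - 7.77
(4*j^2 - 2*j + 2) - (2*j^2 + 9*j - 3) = 2*j^2 - 11*j + 5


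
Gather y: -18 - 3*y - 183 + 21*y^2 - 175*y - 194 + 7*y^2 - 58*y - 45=28*y^2 - 236*y - 440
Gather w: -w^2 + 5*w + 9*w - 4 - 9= -w^2 + 14*w - 13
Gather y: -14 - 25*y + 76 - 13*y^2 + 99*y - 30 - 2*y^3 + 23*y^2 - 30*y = -2*y^3 + 10*y^2 + 44*y + 32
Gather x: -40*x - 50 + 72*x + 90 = 32*x + 40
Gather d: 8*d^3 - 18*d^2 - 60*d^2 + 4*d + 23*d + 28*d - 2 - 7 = 8*d^3 - 78*d^2 + 55*d - 9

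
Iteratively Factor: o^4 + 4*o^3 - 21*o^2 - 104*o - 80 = (o + 4)*(o^3 - 21*o - 20) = (o + 4)^2*(o^2 - 4*o - 5) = (o + 1)*(o + 4)^2*(o - 5)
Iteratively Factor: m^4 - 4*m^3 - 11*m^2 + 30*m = (m)*(m^3 - 4*m^2 - 11*m + 30) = m*(m - 5)*(m^2 + m - 6) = m*(m - 5)*(m + 3)*(m - 2)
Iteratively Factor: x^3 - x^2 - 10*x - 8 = (x - 4)*(x^2 + 3*x + 2) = (x - 4)*(x + 1)*(x + 2)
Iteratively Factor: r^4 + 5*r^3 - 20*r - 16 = (r + 4)*(r^3 + r^2 - 4*r - 4) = (r - 2)*(r + 4)*(r^2 + 3*r + 2) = (r - 2)*(r + 1)*(r + 4)*(r + 2)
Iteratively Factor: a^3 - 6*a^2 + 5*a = (a - 5)*(a^2 - a) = (a - 5)*(a - 1)*(a)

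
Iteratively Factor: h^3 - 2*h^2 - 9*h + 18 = (h - 3)*(h^2 + h - 6) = (h - 3)*(h + 3)*(h - 2)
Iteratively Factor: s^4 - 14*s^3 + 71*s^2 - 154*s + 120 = (s - 4)*(s^3 - 10*s^2 + 31*s - 30) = (s - 4)*(s - 2)*(s^2 - 8*s + 15) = (s - 4)*(s - 3)*(s - 2)*(s - 5)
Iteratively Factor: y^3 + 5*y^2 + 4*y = (y + 1)*(y^2 + 4*y) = (y + 1)*(y + 4)*(y)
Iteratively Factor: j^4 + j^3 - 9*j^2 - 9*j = (j + 1)*(j^3 - 9*j) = (j - 3)*(j + 1)*(j^2 + 3*j) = (j - 3)*(j + 1)*(j + 3)*(j)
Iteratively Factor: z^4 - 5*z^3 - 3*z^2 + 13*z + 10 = (z + 1)*(z^3 - 6*z^2 + 3*z + 10) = (z + 1)^2*(z^2 - 7*z + 10) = (z - 2)*(z + 1)^2*(z - 5)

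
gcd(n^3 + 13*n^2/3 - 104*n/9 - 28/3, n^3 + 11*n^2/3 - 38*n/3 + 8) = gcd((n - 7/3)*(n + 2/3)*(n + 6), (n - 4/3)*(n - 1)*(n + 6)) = n + 6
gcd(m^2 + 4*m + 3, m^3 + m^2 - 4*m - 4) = m + 1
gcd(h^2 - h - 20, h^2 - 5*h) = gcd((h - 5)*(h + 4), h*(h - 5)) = h - 5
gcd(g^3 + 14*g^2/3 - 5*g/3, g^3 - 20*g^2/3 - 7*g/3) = g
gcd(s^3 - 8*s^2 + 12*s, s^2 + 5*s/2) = s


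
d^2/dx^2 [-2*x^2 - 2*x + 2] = -4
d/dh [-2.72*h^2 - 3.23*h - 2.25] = -5.44*h - 3.23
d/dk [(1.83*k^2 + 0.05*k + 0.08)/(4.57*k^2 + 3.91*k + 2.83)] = (6.9268*k^2 + 9.6266*k - 0.1713)/(20.8849*k^4 + 35.7374*k^3 + 41.1543*k^2 + 22.1306*k + 8.0089)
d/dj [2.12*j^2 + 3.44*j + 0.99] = 4.24*j + 3.44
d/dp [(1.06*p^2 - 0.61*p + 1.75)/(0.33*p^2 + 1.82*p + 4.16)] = (2.1305*p^2 + 7.6642*p - 5.7226)/(0.1089*p^4 + 1.2012*p^3 + 6.058*p^2 + 15.1424*p + 17.3056)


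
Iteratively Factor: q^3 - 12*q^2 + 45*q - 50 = (q - 5)*(q^2 - 7*q + 10) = (q - 5)*(q - 2)*(q - 5)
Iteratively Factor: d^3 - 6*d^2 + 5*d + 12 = (d - 3)*(d^2 - 3*d - 4) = (d - 4)*(d - 3)*(d + 1)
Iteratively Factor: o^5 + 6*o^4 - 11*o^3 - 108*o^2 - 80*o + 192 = (o - 4)*(o^4 + 10*o^3 + 29*o^2 + 8*o - 48) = (o - 4)*(o + 3)*(o^3 + 7*o^2 + 8*o - 16) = (o - 4)*(o + 3)*(o + 4)*(o^2 + 3*o - 4) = (o - 4)*(o - 1)*(o + 3)*(o + 4)*(o + 4)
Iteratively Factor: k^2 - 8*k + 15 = (k - 5)*(k - 3)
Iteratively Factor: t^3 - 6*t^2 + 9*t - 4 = (t - 4)*(t^2 - 2*t + 1) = (t - 4)*(t - 1)*(t - 1)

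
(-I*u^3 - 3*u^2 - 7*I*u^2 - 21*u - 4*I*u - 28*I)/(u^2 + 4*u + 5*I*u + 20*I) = -(I*u^3 + u^2*(3 + 7*I) + u*(21 + 4*I) + 28*I)/(u^2 + u*(4 + 5*I) + 20*I)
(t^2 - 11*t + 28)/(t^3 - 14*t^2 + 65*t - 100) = (t - 7)/(t^2 - 10*t + 25)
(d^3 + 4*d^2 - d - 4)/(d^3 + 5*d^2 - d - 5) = (d + 4)/(d + 5)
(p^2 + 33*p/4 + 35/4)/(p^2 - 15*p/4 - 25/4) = (p + 7)/(p - 5)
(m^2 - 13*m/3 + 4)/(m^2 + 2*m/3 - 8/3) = (m - 3)/(m + 2)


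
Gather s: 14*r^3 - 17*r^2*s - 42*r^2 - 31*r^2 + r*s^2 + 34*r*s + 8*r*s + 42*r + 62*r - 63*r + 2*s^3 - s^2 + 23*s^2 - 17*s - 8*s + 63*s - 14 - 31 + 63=14*r^3 - 73*r^2 + 41*r + 2*s^3 + s^2*(r + 22) + s*(-17*r^2 + 42*r + 38) + 18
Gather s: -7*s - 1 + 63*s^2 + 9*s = 63*s^2 + 2*s - 1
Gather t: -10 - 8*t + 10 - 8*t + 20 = 20 - 16*t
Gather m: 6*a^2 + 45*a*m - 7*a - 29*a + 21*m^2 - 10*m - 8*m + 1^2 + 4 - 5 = 6*a^2 - 36*a + 21*m^2 + m*(45*a - 18)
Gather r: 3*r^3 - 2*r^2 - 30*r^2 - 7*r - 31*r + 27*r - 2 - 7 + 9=3*r^3 - 32*r^2 - 11*r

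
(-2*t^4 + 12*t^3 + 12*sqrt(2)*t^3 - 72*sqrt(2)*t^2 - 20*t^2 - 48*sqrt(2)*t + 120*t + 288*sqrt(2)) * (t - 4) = -2*t^5 + 12*sqrt(2)*t^4 + 20*t^4 - 120*sqrt(2)*t^3 - 68*t^3 + 200*t^2 + 240*sqrt(2)*t^2 - 480*t + 480*sqrt(2)*t - 1152*sqrt(2)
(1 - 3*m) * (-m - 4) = 3*m^2 + 11*m - 4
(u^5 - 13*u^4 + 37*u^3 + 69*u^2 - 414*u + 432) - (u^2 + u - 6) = u^5 - 13*u^4 + 37*u^3 + 68*u^2 - 415*u + 438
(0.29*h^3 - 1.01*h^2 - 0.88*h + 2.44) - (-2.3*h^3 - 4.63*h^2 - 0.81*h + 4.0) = 2.59*h^3 + 3.62*h^2 - 0.07*h - 1.56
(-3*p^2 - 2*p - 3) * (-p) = 3*p^3 + 2*p^2 + 3*p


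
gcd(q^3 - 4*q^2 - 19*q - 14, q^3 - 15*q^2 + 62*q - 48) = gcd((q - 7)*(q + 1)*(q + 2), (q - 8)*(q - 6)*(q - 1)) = 1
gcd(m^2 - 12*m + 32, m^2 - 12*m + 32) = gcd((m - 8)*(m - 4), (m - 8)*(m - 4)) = m^2 - 12*m + 32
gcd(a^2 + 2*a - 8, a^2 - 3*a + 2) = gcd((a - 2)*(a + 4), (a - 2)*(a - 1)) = a - 2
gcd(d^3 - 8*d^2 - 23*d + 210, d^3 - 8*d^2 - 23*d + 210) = d^3 - 8*d^2 - 23*d + 210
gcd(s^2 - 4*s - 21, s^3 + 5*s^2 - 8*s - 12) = 1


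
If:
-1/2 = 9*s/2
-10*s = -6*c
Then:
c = -5/27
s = -1/9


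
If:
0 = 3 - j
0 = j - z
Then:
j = 3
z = 3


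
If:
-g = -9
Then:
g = 9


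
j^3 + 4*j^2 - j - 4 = (j - 1)*(j + 1)*(j + 4)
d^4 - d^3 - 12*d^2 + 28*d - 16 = (d - 2)^2*(d - 1)*(d + 4)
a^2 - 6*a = a*(a - 6)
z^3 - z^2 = z^2*(z - 1)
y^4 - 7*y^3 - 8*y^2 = y^2*(y - 8)*(y + 1)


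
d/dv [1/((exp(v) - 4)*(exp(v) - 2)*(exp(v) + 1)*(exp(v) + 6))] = (-4*exp(3*v) - 3*exp(2*v) + 56*exp(v) - 20)*exp(v)/(exp(8*v) + 2*exp(7*v) - 55*exp(6*v) - 16*exp(5*v) + 920*exp(4*v) - 1024*exp(3*v) - 2288*exp(2*v) + 1920*exp(v) + 2304)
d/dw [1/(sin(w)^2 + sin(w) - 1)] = -(2*sin(w) + 1)*cos(w)/(sin(w) - cos(w)^2)^2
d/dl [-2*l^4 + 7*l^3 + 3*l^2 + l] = -8*l^3 + 21*l^2 + 6*l + 1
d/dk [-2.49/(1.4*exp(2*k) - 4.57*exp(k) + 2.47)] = (6.972*exp(k) - 11.3793)*exp(k)/(1.4*exp(2*k) - 4.57*exp(k) + 2.47)^2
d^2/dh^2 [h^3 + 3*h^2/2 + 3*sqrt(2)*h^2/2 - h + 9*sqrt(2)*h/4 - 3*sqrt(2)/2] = 6*h + 3 + 3*sqrt(2)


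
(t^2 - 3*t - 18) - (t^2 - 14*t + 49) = 11*t - 67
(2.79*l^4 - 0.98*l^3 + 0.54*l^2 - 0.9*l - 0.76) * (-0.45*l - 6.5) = -1.2555*l^5 - 17.694*l^4 + 6.127*l^3 - 3.105*l^2 + 6.192*l + 4.94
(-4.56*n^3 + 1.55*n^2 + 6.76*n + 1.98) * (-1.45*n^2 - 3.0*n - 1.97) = 6.612*n^5 + 11.4325*n^4 - 5.4688*n^3 - 26.2045*n^2 - 19.2572*n - 3.9006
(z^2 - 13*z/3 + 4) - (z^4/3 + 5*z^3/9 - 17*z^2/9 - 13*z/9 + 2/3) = -z^4/3 - 5*z^3/9 + 26*z^2/9 - 26*z/9 + 10/3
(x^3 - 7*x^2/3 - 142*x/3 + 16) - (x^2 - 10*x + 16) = x^3 - 10*x^2/3 - 112*x/3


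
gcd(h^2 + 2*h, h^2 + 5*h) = h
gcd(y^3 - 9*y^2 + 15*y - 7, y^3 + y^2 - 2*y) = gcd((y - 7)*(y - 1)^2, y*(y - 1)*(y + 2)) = y - 1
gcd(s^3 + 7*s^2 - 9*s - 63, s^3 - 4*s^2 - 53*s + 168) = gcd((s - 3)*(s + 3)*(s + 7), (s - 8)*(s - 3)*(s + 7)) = s^2 + 4*s - 21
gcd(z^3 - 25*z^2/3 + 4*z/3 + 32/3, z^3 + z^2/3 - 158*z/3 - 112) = z - 8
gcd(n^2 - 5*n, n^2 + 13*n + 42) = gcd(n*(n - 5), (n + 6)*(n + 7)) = 1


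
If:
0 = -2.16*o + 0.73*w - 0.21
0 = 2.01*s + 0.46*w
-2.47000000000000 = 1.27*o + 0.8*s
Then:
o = -3.32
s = 2.18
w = -9.53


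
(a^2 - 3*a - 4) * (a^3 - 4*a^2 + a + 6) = a^5 - 7*a^4 + 9*a^3 + 19*a^2 - 22*a - 24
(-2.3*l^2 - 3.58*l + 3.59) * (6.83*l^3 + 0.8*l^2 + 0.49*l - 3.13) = -15.709*l^5 - 26.2914*l^4 + 20.5287*l^3 + 8.3168*l^2 + 12.9645*l - 11.2367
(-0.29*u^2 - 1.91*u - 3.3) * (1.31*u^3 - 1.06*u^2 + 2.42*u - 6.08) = -0.3799*u^5 - 2.1947*u^4 - 3.0002*u^3 + 0.639*u^2 + 3.6268*u + 20.064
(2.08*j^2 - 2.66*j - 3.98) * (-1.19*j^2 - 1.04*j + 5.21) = -2.4752*j^4 + 1.0022*j^3 + 18.3394*j^2 - 9.7194*j - 20.7358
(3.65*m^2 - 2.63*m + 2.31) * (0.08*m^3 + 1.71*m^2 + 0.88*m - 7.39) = 0.292*m^5 + 6.0311*m^4 - 1.1005*m^3 - 25.3378*m^2 + 21.4685*m - 17.0709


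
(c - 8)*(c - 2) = c^2 - 10*c + 16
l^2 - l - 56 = (l - 8)*(l + 7)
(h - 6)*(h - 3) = h^2 - 9*h + 18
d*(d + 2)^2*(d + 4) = d^4 + 8*d^3 + 20*d^2 + 16*d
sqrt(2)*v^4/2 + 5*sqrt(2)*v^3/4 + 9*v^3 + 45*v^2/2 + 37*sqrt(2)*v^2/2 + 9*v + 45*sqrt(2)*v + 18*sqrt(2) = (v + 1/2)*(v + 3*sqrt(2))*(v + 6*sqrt(2))*(sqrt(2)*v/2 + sqrt(2))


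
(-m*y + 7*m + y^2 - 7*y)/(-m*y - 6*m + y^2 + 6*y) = (y - 7)/(y + 6)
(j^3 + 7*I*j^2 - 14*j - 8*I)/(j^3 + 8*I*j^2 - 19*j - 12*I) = (j + 2*I)/(j + 3*I)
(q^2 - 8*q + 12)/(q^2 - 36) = (q - 2)/(q + 6)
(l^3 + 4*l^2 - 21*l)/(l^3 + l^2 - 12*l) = (l + 7)/(l + 4)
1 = 1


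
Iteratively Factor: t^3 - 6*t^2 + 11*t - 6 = (t - 3)*(t^2 - 3*t + 2) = (t - 3)*(t - 1)*(t - 2)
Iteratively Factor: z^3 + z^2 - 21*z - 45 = (z + 3)*(z^2 - 2*z - 15) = (z - 5)*(z + 3)*(z + 3)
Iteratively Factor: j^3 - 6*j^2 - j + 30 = (j - 3)*(j^2 - 3*j - 10) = (j - 3)*(j + 2)*(j - 5)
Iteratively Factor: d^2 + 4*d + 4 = (d + 2)*(d + 2)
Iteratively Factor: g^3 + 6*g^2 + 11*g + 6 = (g + 3)*(g^2 + 3*g + 2) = (g + 1)*(g + 3)*(g + 2)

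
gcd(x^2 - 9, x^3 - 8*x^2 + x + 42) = x - 3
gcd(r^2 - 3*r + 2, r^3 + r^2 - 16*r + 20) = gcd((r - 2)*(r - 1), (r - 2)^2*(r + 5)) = r - 2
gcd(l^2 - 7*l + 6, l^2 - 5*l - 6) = l - 6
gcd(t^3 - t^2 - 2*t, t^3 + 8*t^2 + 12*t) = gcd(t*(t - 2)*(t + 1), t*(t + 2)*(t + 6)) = t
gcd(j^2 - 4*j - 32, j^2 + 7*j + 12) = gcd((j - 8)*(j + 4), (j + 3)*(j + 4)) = j + 4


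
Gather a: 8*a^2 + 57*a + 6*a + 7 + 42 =8*a^2 + 63*a + 49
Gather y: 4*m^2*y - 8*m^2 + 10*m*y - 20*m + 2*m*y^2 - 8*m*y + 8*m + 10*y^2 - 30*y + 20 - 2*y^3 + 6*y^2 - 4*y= -8*m^2 - 12*m - 2*y^3 + y^2*(2*m + 16) + y*(4*m^2 + 2*m - 34) + 20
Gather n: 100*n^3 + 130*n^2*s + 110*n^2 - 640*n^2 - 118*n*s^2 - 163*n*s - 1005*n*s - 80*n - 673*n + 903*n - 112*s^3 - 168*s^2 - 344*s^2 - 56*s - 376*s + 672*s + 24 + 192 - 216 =100*n^3 + n^2*(130*s - 530) + n*(-118*s^2 - 1168*s + 150) - 112*s^3 - 512*s^2 + 240*s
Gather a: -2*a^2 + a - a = -2*a^2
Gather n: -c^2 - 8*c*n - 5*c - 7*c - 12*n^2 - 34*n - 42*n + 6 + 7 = -c^2 - 12*c - 12*n^2 + n*(-8*c - 76) + 13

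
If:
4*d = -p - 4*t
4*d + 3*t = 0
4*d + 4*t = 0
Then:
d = 0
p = 0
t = 0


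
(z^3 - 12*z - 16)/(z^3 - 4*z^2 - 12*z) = (z^2 - 2*z - 8)/(z*(z - 6))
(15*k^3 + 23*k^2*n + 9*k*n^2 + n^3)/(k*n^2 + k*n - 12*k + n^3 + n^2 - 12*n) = (15*k^2 + 8*k*n + n^2)/(n^2 + n - 12)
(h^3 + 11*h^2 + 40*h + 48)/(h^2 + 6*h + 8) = (h^2 + 7*h + 12)/(h + 2)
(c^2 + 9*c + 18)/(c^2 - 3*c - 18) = (c + 6)/(c - 6)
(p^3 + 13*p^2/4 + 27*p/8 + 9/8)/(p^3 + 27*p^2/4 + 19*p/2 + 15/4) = (p + 3/2)/(p + 5)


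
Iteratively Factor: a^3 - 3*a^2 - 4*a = (a + 1)*(a^2 - 4*a) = a*(a + 1)*(a - 4)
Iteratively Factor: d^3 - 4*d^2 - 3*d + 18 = (d - 3)*(d^2 - d - 6) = (d - 3)*(d + 2)*(d - 3)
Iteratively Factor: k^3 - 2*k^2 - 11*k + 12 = (k - 4)*(k^2 + 2*k - 3) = (k - 4)*(k + 3)*(k - 1)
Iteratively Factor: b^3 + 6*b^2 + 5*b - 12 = (b - 1)*(b^2 + 7*b + 12) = (b - 1)*(b + 4)*(b + 3)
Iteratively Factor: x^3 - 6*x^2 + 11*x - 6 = (x - 3)*(x^2 - 3*x + 2) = (x - 3)*(x - 1)*(x - 2)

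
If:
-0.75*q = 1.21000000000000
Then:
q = -1.61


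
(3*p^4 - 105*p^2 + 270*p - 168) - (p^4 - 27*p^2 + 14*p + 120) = 2*p^4 - 78*p^2 + 256*p - 288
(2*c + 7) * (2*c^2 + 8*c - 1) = 4*c^3 + 30*c^2 + 54*c - 7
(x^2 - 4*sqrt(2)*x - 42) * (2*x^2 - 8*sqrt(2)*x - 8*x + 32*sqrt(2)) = 2*x^4 - 16*sqrt(2)*x^3 - 8*x^3 - 20*x^2 + 64*sqrt(2)*x^2 + 80*x + 336*sqrt(2)*x - 1344*sqrt(2)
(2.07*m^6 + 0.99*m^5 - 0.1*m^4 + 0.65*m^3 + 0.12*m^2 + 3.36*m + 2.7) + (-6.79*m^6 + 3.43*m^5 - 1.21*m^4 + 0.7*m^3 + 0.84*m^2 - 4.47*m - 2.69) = -4.72*m^6 + 4.42*m^5 - 1.31*m^4 + 1.35*m^3 + 0.96*m^2 - 1.11*m + 0.0100000000000002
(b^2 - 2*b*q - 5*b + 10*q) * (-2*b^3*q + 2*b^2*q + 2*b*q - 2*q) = -2*b^5*q + 4*b^4*q^2 + 12*b^4*q - 24*b^3*q^2 - 8*b^3*q + 16*b^2*q^2 - 12*b^2*q + 24*b*q^2 + 10*b*q - 20*q^2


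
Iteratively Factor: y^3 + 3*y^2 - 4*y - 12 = (y + 2)*(y^2 + y - 6) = (y + 2)*(y + 3)*(y - 2)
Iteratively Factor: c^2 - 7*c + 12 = (c - 3)*(c - 4)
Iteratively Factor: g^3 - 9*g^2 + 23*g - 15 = (g - 1)*(g^2 - 8*g + 15) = (g - 3)*(g - 1)*(g - 5)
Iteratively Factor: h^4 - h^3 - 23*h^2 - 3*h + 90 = (h - 5)*(h^3 + 4*h^2 - 3*h - 18) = (h - 5)*(h - 2)*(h^2 + 6*h + 9) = (h - 5)*(h - 2)*(h + 3)*(h + 3)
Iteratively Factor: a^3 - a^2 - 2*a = (a)*(a^2 - a - 2) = a*(a + 1)*(a - 2)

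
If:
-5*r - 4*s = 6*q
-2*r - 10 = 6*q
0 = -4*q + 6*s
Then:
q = -75/19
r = 130/19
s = -50/19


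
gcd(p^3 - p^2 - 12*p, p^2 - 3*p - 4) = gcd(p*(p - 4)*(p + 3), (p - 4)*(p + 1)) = p - 4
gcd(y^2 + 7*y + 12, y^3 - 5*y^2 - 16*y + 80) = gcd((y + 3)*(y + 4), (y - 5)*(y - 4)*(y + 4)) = y + 4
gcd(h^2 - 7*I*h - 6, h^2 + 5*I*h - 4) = 1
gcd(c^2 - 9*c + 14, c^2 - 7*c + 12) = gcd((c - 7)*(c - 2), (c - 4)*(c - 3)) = 1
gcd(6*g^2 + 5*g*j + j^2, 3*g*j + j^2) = 3*g + j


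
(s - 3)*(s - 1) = s^2 - 4*s + 3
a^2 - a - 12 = (a - 4)*(a + 3)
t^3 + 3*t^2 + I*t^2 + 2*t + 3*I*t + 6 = (t + 3)*(t - I)*(t + 2*I)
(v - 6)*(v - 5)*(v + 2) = v^3 - 9*v^2 + 8*v + 60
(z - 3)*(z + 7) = z^2 + 4*z - 21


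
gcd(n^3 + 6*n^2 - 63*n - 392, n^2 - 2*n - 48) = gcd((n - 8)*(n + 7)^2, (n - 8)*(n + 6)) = n - 8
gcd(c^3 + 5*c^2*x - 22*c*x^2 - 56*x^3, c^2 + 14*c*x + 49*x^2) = c + 7*x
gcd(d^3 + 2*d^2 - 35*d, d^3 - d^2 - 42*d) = d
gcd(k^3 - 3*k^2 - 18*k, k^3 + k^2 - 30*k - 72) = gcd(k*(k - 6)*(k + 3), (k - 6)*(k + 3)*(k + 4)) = k^2 - 3*k - 18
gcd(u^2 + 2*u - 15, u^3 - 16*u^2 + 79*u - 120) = u - 3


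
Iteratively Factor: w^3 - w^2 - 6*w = (w - 3)*(w^2 + 2*w) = w*(w - 3)*(w + 2)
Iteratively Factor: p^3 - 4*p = (p)*(p^2 - 4) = p*(p + 2)*(p - 2)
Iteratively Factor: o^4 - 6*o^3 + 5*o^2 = (o)*(o^3 - 6*o^2 + 5*o) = o*(o - 1)*(o^2 - 5*o) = o^2*(o - 1)*(o - 5)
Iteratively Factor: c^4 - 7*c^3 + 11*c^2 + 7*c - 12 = (c + 1)*(c^3 - 8*c^2 + 19*c - 12) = (c - 3)*(c + 1)*(c^2 - 5*c + 4) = (c - 3)*(c - 1)*(c + 1)*(c - 4)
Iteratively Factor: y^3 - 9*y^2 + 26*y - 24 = (y - 2)*(y^2 - 7*y + 12) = (y - 3)*(y - 2)*(y - 4)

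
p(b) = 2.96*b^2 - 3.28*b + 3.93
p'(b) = 5.92*b - 3.28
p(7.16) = 132.19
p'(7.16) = 39.11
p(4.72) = 54.39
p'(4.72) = 24.66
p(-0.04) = 4.07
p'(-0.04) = -3.52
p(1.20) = 4.26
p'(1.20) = 3.82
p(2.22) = 11.24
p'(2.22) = 9.86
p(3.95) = 37.16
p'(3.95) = 20.10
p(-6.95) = 169.70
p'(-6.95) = -44.42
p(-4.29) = 72.48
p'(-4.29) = -28.68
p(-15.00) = 719.13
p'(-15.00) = -92.08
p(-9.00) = 273.21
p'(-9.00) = -56.56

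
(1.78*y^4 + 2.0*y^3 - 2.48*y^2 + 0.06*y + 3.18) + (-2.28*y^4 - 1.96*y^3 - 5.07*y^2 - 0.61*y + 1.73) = -0.5*y^4 + 0.04*y^3 - 7.55*y^2 - 0.55*y + 4.91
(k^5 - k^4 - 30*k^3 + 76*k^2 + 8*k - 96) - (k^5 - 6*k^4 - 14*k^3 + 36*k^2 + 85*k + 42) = 5*k^4 - 16*k^3 + 40*k^2 - 77*k - 138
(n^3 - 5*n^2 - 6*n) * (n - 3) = n^4 - 8*n^3 + 9*n^2 + 18*n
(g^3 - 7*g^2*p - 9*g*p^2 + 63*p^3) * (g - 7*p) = g^4 - 14*g^3*p + 40*g^2*p^2 + 126*g*p^3 - 441*p^4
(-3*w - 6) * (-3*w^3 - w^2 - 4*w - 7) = 9*w^4 + 21*w^3 + 18*w^2 + 45*w + 42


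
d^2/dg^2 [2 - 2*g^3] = -12*g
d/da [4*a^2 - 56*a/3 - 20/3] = 8*a - 56/3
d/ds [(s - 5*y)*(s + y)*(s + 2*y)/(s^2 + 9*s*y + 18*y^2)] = (s^4 + 18*s^3*y + 49*s^2*y^2 - 52*s*y^3 - 144*y^4)/(s^4 + 18*s^3*y + 117*s^2*y^2 + 324*s*y^3 + 324*y^4)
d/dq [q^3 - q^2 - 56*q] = 3*q^2 - 2*q - 56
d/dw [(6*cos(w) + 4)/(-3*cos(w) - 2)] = 0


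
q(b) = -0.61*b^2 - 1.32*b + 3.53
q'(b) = -1.22*b - 1.32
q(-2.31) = 3.32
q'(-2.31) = 1.50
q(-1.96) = 3.77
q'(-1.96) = 1.07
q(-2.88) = 2.27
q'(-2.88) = 2.19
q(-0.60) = 4.10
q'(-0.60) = -0.59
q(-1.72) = 4.00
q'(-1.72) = 0.78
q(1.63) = -0.24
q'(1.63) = -3.31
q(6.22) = -28.28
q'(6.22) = -8.91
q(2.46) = -3.41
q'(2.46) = -4.32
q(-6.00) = -10.51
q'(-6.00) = 6.00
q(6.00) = -26.35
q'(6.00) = -8.64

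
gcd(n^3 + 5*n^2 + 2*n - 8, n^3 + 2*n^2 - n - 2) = n^2 + n - 2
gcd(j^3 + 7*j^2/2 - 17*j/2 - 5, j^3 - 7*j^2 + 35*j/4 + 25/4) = j + 1/2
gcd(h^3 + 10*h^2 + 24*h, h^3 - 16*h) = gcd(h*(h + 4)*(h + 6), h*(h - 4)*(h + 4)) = h^2 + 4*h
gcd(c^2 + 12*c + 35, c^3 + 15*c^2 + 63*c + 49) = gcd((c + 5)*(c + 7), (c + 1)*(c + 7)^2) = c + 7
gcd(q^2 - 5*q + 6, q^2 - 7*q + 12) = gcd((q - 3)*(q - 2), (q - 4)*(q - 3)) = q - 3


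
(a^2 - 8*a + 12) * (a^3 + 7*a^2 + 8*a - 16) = a^5 - a^4 - 36*a^3 + 4*a^2 + 224*a - 192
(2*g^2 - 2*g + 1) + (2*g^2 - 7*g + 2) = 4*g^2 - 9*g + 3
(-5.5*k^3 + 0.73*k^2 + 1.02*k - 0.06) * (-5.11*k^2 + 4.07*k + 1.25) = 28.105*k^5 - 26.1153*k^4 - 9.1161*k^3 + 5.3705*k^2 + 1.0308*k - 0.075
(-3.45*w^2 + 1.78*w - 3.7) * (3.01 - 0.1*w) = 0.345*w^3 - 10.5625*w^2 + 5.7278*w - 11.137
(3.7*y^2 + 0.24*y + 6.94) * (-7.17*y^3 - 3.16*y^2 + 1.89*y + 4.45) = -26.529*y^5 - 13.4128*y^4 - 43.5252*y^3 - 5.0118*y^2 + 14.1846*y + 30.883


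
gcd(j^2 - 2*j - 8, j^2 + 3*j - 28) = j - 4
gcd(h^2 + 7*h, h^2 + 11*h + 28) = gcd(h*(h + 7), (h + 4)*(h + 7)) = h + 7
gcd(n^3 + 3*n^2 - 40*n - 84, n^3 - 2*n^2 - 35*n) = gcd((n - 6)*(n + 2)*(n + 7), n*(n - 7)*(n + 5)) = 1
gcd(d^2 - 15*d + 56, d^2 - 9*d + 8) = d - 8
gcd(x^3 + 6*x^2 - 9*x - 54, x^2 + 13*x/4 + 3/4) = x + 3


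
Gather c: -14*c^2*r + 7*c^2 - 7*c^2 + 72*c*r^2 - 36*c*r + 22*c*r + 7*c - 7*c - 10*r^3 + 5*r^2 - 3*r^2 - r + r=-14*c^2*r + c*(72*r^2 - 14*r) - 10*r^3 + 2*r^2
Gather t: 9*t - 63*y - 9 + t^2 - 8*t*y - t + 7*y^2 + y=t^2 + t*(8 - 8*y) + 7*y^2 - 62*y - 9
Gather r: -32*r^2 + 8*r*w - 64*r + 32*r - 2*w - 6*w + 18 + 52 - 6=-32*r^2 + r*(8*w - 32) - 8*w + 64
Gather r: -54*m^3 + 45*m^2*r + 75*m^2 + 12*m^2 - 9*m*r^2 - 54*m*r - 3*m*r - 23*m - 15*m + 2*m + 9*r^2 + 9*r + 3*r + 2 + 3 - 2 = -54*m^3 + 87*m^2 - 36*m + r^2*(9 - 9*m) + r*(45*m^2 - 57*m + 12) + 3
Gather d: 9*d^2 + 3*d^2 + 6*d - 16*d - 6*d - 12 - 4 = 12*d^2 - 16*d - 16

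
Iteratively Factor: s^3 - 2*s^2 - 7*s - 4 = (s + 1)*(s^2 - 3*s - 4) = (s - 4)*(s + 1)*(s + 1)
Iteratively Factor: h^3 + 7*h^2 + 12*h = (h + 3)*(h^2 + 4*h) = (h + 3)*(h + 4)*(h)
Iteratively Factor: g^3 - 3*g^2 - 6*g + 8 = (g + 2)*(g^2 - 5*g + 4) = (g - 4)*(g + 2)*(g - 1)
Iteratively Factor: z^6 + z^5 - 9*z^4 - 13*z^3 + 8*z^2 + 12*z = (z + 2)*(z^5 - z^4 - 7*z^3 + z^2 + 6*z) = (z - 3)*(z + 2)*(z^4 + 2*z^3 - z^2 - 2*z) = (z - 3)*(z - 1)*(z + 2)*(z^3 + 3*z^2 + 2*z) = (z - 3)*(z - 1)*(z + 1)*(z + 2)*(z^2 + 2*z) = (z - 3)*(z - 1)*(z + 1)*(z + 2)^2*(z)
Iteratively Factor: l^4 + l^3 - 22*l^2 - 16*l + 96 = (l - 4)*(l^3 + 5*l^2 - 2*l - 24) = (l - 4)*(l + 3)*(l^2 + 2*l - 8) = (l - 4)*(l + 3)*(l + 4)*(l - 2)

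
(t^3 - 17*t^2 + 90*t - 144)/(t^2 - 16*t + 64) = (t^2 - 9*t + 18)/(t - 8)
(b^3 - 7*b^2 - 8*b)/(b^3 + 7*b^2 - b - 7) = b*(b - 8)/(b^2 + 6*b - 7)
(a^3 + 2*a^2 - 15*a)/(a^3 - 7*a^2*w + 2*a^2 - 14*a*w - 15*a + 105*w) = a/(a - 7*w)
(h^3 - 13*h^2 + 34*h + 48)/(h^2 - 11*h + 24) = (h^2 - 5*h - 6)/(h - 3)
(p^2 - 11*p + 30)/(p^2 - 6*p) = (p - 5)/p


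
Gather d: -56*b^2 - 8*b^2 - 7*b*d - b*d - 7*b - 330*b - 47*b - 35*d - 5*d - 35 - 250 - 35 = -64*b^2 - 384*b + d*(-8*b - 40) - 320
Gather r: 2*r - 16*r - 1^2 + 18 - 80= -14*r - 63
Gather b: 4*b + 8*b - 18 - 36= 12*b - 54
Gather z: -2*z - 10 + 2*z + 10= 0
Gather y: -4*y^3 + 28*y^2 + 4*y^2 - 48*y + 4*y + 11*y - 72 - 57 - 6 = -4*y^3 + 32*y^2 - 33*y - 135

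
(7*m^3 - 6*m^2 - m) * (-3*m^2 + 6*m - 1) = -21*m^5 + 60*m^4 - 40*m^3 + m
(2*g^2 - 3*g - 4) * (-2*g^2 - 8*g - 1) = -4*g^4 - 10*g^3 + 30*g^2 + 35*g + 4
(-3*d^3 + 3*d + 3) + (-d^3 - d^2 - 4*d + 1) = -4*d^3 - d^2 - d + 4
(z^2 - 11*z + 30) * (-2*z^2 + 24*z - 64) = -2*z^4 + 46*z^3 - 388*z^2 + 1424*z - 1920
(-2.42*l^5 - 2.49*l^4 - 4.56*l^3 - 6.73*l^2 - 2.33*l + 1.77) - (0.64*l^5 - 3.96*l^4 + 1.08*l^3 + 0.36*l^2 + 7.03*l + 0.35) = -3.06*l^5 + 1.47*l^4 - 5.64*l^3 - 7.09*l^2 - 9.36*l + 1.42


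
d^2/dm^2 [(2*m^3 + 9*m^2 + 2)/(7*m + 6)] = 4*(49*m^3 + 126*m^2 + 108*m + 211)/(343*m^3 + 882*m^2 + 756*m + 216)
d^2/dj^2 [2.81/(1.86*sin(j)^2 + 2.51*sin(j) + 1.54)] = (-38.885904*sin(j)^4 - 39.356298*sin(j)^3 + 72.821431*sin(j)^2 + 89.57437*sin(j) + 19.308634)/(1.86*sin(j)^2 + 2.51*sin(j) + 1.54)^3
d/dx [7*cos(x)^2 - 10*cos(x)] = 2*(5 - 7*cos(x))*sin(x)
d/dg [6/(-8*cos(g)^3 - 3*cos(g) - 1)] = 18*(8*sin(g)^2 - 9)*sin(g)/(8*cos(g)^3 + 3*cos(g) + 1)^2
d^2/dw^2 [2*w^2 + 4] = 4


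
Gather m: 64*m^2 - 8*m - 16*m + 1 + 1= 64*m^2 - 24*m + 2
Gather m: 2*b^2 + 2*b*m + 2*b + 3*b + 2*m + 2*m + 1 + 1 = 2*b^2 + 5*b + m*(2*b + 4) + 2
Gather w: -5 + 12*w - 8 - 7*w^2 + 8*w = -7*w^2 + 20*w - 13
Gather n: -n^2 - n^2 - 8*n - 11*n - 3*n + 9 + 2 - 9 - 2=-2*n^2 - 22*n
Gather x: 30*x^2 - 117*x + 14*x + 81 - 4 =30*x^2 - 103*x + 77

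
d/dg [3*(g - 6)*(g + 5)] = 6*g - 3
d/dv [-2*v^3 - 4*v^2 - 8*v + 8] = -6*v^2 - 8*v - 8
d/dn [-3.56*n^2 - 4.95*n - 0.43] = -7.12*n - 4.95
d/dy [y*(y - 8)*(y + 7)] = 3*y^2 - 2*y - 56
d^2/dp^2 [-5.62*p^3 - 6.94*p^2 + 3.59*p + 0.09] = -33.72*p - 13.88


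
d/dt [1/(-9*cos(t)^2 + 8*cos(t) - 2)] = 2*(4 - 9*cos(t))*sin(t)/(9*cos(t)^2 - 8*cos(t) + 2)^2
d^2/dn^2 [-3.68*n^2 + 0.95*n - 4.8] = -7.36000000000000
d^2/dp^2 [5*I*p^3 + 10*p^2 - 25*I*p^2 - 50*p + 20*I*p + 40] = 30*I*p + 20 - 50*I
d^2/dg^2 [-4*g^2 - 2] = -8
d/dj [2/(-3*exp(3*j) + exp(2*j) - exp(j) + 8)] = (18*exp(2*j) - 4*exp(j) + 2)*exp(j)/(3*exp(3*j) - exp(2*j) + exp(j) - 8)^2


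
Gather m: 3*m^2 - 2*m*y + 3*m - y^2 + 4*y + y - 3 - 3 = 3*m^2 + m*(3 - 2*y) - y^2 + 5*y - 6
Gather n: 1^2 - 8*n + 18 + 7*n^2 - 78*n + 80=7*n^2 - 86*n + 99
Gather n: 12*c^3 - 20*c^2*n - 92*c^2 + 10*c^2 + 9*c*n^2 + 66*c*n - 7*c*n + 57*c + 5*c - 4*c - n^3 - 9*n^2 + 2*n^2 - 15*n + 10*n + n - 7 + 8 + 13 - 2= 12*c^3 - 82*c^2 + 58*c - n^3 + n^2*(9*c - 7) + n*(-20*c^2 + 59*c - 4) + 12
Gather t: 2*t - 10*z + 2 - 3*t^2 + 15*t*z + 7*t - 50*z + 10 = -3*t^2 + t*(15*z + 9) - 60*z + 12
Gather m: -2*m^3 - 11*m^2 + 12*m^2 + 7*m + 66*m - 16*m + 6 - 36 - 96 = -2*m^3 + m^2 + 57*m - 126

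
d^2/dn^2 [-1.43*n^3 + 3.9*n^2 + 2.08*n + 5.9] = 7.8 - 8.58*n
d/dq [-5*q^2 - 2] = -10*q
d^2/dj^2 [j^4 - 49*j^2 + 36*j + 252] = 12*j^2 - 98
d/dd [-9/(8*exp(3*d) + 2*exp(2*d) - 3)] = (216*exp(d) + 36)*exp(2*d)/(8*exp(3*d) + 2*exp(2*d) - 3)^2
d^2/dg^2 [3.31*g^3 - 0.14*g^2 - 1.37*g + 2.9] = 19.86*g - 0.28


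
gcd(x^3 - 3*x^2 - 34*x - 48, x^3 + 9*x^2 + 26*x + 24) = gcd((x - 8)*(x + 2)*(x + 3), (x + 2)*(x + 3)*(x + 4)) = x^2 + 5*x + 6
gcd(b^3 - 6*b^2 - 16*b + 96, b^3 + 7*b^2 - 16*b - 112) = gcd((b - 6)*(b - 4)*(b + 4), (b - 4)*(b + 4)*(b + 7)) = b^2 - 16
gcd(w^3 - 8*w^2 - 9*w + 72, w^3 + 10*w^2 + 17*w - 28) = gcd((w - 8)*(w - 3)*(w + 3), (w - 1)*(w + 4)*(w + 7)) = 1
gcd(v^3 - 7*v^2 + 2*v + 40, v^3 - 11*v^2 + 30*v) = v - 5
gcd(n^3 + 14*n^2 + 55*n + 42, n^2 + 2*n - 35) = n + 7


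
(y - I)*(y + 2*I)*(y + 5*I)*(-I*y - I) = -I*y^4 + 6*y^3 - I*y^3 + 6*y^2 + 3*I*y^2 + 10*y + 3*I*y + 10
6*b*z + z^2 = z*(6*b + z)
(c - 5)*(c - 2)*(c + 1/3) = c^3 - 20*c^2/3 + 23*c/3 + 10/3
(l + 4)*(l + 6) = l^2 + 10*l + 24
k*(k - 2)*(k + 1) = k^3 - k^2 - 2*k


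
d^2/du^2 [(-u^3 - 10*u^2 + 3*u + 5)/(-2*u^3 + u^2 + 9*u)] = 2*(42*u^6 + 18*u^5 + 438*u^4 + 14*u^3 + 255*u^2 - 135*u - 405)/(u^3*(8*u^6 - 12*u^5 - 102*u^4 + 107*u^3 + 459*u^2 - 243*u - 729))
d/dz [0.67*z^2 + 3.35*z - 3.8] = 1.34*z + 3.35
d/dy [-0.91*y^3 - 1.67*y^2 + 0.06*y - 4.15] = -2.73*y^2 - 3.34*y + 0.06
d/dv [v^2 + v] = 2*v + 1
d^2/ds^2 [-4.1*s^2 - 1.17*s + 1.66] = -8.20000000000000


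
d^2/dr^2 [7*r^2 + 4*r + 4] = 14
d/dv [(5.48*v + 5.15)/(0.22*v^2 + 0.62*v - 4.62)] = (1.2056*v^2 + 3.3976*v - (0.44*v + 0.62)*(5.48*v + 5.15) - 25.3176)/(0.22*v^2 + 0.62*v - 4.62)^2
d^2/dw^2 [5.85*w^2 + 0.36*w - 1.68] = 11.7000000000000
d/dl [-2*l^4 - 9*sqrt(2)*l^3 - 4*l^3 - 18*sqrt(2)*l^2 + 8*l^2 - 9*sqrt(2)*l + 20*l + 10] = -8*l^3 - 27*sqrt(2)*l^2 - 12*l^2 - 36*sqrt(2)*l + 16*l - 9*sqrt(2) + 20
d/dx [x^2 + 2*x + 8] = 2*x + 2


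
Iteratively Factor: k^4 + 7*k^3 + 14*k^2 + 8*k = (k + 4)*(k^3 + 3*k^2 + 2*k) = k*(k + 4)*(k^2 + 3*k + 2) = k*(k + 2)*(k + 4)*(k + 1)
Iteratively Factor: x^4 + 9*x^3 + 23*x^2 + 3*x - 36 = (x + 3)*(x^3 + 6*x^2 + 5*x - 12) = (x + 3)*(x + 4)*(x^2 + 2*x - 3) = (x + 3)^2*(x + 4)*(x - 1)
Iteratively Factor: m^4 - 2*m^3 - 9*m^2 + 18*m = (m - 2)*(m^3 - 9*m) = m*(m - 2)*(m^2 - 9) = m*(m - 3)*(m - 2)*(m + 3)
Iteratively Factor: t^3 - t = (t)*(t^2 - 1) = t*(t + 1)*(t - 1)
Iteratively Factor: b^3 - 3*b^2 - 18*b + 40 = (b - 5)*(b^2 + 2*b - 8) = (b - 5)*(b - 2)*(b + 4)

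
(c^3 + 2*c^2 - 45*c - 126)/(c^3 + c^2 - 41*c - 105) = (c + 6)/(c + 5)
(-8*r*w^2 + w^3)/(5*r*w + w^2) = w*(-8*r + w)/(5*r + w)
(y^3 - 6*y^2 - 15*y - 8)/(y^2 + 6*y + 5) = (y^2 - 7*y - 8)/(y + 5)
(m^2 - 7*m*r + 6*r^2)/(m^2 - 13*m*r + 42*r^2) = (-m + r)/(-m + 7*r)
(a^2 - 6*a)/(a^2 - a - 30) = a/(a + 5)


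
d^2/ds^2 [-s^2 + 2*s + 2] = -2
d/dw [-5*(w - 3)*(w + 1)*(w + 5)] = -15*w^2 - 30*w + 65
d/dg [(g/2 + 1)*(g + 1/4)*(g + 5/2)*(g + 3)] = 2*g^3 + 93*g^2/8 + 163*g/8 + 157/16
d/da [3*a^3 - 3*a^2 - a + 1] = 9*a^2 - 6*a - 1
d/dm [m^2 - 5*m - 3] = 2*m - 5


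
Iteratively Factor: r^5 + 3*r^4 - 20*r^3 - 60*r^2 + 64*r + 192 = (r + 2)*(r^4 + r^3 - 22*r^2 - 16*r + 96) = (r - 4)*(r + 2)*(r^3 + 5*r^2 - 2*r - 24) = (r - 4)*(r - 2)*(r + 2)*(r^2 + 7*r + 12) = (r - 4)*(r - 2)*(r + 2)*(r + 4)*(r + 3)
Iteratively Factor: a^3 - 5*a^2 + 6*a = (a - 2)*(a^2 - 3*a) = a*(a - 2)*(a - 3)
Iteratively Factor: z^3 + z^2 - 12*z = (z - 3)*(z^2 + 4*z) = (z - 3)*(z + 4)*(z)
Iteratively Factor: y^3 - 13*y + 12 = (y - 3)*(y^2 + 3*y - 4) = (y - 3)*(y + 4)*(y - 1)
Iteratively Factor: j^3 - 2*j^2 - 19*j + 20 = (j + 4)*(j^2 - 6*j + 5) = (j - 5)*(j + 4)*(j - 1)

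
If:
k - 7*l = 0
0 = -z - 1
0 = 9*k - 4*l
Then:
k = 0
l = 0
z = -1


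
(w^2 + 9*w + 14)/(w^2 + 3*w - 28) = (w + 2)/(w - 4)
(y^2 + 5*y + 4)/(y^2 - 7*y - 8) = (y + 4)/(y - 8)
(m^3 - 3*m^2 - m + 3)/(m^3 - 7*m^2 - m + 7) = (m - 3)/(m - 7)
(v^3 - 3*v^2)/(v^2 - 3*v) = v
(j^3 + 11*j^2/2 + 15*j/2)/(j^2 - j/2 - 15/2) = j*(j + 3)/(j - 3)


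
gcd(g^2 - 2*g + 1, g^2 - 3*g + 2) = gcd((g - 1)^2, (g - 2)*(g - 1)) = g - 1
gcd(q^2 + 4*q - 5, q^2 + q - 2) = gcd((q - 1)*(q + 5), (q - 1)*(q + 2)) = q - 1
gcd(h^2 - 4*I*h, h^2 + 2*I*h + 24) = h - 4*I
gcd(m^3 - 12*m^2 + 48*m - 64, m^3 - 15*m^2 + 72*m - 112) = m^2 - 8*m + 16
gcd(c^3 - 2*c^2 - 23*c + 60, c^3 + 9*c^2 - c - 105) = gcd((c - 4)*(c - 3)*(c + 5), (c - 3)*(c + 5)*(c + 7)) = c^2 + 2*c - 15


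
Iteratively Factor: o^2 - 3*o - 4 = (o + 1)*(o - 4)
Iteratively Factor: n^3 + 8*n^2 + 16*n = (n + 4)*(n^2 + 4*n) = (n + 4)^2*(n)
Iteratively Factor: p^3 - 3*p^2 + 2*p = (p)*(p^2 - 3*p + 2) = p*(p - 1)*(p - 2)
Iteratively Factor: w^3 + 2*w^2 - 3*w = (w + 3)*(w^2 - w) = w*(w + 3)*(w - 1)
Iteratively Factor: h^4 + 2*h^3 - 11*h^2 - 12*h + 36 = (h + 3)*(h^3 - h^2 - 8*h + 12) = (h - 2)*(h + 3)*(h^2 + h - 6) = (h - 2)^2*(h + 3)*(h + 3)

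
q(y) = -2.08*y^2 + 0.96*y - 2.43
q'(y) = 0.96 - 4.16*y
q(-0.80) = -4.53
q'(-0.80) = 4.29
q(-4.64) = -51.67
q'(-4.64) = 20.26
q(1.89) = -8.05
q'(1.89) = -6.90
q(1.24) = -4.44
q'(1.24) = -4.20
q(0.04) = -2.39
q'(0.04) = 0.79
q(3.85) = -29.56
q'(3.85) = -15.06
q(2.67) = -14.69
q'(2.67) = -10.15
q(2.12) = -9.74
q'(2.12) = -7.86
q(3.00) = -18.27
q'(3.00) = -11.52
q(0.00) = -2.43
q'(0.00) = 0.96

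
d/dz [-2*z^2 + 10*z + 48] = 10 - 4*z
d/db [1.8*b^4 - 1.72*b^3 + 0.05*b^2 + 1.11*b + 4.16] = 7.2*b^3 - 5.16*b^2 + 0.1*b + 1.11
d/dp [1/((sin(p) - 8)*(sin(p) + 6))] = 2*(1 - sin(p))*cos(p)/((sin(p) - 8)^2*(sin(p) + 6)^2)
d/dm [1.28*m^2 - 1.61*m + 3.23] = 2.56*m - 1.61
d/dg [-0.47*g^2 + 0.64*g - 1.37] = 0.64 - 0.94*g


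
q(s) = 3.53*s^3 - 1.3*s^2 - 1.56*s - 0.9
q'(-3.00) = 101.55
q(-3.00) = -103.23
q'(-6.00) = 395.28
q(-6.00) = -800.82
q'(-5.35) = 315.46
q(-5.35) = -570.31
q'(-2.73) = 84.46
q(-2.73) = -78.15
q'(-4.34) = 209.19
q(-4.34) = -307.18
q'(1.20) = 10.57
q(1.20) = 1.46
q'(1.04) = 7.19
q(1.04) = 0.04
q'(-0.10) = -1.19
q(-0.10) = -0.76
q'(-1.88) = 40.76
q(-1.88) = -26.02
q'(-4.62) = 236.49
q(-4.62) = -369.54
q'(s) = 10.59*s^2 - 2.6*s - 1.56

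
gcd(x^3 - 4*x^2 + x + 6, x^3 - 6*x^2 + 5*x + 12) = x^2 - 2*x - 3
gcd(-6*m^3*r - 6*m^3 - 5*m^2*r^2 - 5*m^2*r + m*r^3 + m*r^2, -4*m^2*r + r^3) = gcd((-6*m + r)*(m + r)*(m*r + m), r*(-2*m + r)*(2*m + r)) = 1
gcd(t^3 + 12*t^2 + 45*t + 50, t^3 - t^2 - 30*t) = t + 5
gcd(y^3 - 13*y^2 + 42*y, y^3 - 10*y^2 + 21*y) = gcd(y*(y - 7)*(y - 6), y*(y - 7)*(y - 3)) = y^2 - 7*y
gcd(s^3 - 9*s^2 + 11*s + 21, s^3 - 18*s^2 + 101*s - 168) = s^2 - 10*s + 21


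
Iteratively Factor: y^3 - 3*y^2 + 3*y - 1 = (y - 1)*(y^2 - 2*y + 1) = (y - 1)^2*(y - 1)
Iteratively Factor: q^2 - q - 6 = (q - 3)*(q + 2)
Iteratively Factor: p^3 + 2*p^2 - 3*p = (p)*(p^2 + 2*p - 3) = p*(p - 1)*(p + 3)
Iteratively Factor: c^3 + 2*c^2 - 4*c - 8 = (c + 2)*(c^2 - 4) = (c + 2)^2*(c - 2)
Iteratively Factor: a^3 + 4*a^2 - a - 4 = (a - 1)*(a^2 + 5*a + 4) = (a - 1)*(a + 4)*(a + 1)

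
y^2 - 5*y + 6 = (y - 3)*(y - 2)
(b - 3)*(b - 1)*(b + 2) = b^3 - 2*b^2 - 5*b + 6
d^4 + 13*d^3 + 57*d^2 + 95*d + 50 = (d + 1)*(d + 2)*(d + 5)^2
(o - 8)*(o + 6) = o^2 - 2*o - 48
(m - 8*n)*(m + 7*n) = m^2 - m*n - 56*n^2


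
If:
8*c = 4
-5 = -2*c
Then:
No Solution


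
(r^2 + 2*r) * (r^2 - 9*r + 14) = r^4 - 7*r^3 - 4*r^2 + 28*r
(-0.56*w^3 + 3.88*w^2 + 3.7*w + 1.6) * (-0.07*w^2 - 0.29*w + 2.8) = 0.0392*w^5 - 0.1092*w^4 - 2.9522*w^3 + 9.679*w^2 + 9.896*w + 4.48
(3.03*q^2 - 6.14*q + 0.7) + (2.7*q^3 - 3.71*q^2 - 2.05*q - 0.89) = 2.7*q^3 - 0.68*q^2 - 8.19*q - 0.19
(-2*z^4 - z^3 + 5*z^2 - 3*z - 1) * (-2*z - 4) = 4*z^5 + 10*z^4 - 6*z^3 - 14*z^2 + 14*z + 4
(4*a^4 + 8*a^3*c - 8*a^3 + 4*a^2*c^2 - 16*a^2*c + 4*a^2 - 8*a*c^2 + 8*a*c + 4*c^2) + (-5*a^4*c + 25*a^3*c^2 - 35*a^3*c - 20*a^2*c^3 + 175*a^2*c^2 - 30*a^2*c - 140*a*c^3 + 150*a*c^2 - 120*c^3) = -5*a^4*c + 4*a^4 + 25*a^3*c^2 - 27*a^3*c - 8*a^3 - 20*a^2*c^3 + 179*a^2*c^2 - 46*a^2*c + 4*a^2 - 140*a*c^3 + 142*a*c^2 + 8*a*c - 120*c^3 + 4*c^2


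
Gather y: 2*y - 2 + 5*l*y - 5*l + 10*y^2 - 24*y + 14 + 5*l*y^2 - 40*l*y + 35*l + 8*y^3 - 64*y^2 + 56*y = 30*l + 8*y^3 + y^2*(5*l - 54) + y*(34 - 35*l) + 12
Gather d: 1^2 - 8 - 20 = -27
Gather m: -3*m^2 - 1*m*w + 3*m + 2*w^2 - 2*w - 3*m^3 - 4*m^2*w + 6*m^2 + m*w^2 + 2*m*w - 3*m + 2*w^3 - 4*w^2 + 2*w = -3*m^3 + m^2*(3 - 4*w) + m*(w^2 + w) + 2*w^3 - 2*w^2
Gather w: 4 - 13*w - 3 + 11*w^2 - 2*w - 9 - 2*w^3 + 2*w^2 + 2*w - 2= -2*w^3 + 13*w^2 - 13*w - 10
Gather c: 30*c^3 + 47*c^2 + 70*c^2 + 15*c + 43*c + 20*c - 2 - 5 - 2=30*c^3 + 117*c^2 + 78*c - 9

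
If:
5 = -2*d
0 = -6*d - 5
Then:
No Solution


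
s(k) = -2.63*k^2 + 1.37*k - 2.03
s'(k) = 1.37 - 5.26*k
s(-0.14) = -2.27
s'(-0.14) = 2.11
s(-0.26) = -2.56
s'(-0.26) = 2.74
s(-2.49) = -21.75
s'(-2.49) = 14.47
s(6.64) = -108.89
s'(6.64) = -33.56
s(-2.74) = -25.53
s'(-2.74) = 15.78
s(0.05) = -1.97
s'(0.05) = 1.11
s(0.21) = -1.86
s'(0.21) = 0.27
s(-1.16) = -7.16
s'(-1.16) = 7.47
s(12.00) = -364.31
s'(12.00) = -61.75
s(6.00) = -88.49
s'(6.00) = -30.19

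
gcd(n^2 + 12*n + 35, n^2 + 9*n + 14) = n + 7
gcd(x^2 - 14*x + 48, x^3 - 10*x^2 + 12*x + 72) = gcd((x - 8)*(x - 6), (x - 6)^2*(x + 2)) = x - 6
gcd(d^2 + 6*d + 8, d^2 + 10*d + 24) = d + 4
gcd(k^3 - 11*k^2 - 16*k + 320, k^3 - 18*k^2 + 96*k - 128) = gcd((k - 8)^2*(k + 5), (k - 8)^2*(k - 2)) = k^2 - 16*k + 64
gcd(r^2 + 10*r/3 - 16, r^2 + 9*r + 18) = r + 6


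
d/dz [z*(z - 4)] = 2*z - 4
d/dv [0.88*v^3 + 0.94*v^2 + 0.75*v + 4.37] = 2.64*v^2 + 1.88*v + 0.75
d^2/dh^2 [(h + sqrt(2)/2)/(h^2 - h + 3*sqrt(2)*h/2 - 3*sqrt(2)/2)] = 2*((2*h + sqrt(2))*(4*h - 2 + 3*sqrt(2))^2 + 4*(-3*h - 2*sqrt(2) + 1)*(2*h^2 - 2*h + 3*sqrt(2)*h - 3*sqrt(2)))/(2*h^2 - 2*h + 3*sqrt(2)*h - 3*sqrt(2))^3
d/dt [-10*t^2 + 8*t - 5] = 8 - 20*t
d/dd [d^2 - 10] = 2*d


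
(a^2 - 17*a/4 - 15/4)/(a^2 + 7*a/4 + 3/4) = (a - 5)/(a + 1)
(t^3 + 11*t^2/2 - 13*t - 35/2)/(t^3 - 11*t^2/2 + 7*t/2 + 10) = (t + 7)/(t - 4)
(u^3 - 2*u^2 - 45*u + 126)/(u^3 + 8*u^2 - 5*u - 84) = (u - 6)/(u + 4)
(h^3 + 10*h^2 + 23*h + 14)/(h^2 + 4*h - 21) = (h^2 + 3*h + 2)/(h - 3)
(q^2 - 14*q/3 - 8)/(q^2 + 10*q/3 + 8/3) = (q - 6)/(q + 2)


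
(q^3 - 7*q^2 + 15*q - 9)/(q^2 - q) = q - 6 + 9/q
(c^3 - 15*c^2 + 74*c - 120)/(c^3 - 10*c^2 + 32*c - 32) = (c^2 - 11*c + 30)/(c^2 - 6*c + 8)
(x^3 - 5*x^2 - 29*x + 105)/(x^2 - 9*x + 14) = (x^2 + 2*x - 15)/(x - 2)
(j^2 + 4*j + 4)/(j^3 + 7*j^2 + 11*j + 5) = (j^2 + 4*j + 4)/(j^3 + 7*j^2 + 11*j + 5)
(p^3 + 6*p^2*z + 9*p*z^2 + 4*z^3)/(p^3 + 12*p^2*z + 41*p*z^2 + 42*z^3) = (p^3 + 6*p^2*z + 9*p*z^2 + 4*z^3)/(p^3 + 12*p^2*z + 41*p*z^2 + 42*z^3)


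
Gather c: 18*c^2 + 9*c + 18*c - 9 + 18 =18*c^2 + 27*c + 9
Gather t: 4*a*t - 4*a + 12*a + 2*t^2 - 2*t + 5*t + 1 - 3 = 8*a + 2*t^2 + t*(4*a + 3) - 2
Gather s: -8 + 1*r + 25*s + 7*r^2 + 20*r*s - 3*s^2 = 7*r^2 + r - 3*s^2 + s*(20*r + 25) - 8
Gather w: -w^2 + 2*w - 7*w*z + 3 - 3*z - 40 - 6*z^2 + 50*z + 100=-w^2 + w*(2 - 7*z) - 6*z^2 + 47*z + 63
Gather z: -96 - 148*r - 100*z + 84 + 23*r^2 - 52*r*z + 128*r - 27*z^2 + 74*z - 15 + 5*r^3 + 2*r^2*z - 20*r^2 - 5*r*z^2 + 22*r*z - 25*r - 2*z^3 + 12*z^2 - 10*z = 5*r^3 + 3*r^2 - 45*r - 2*z^3 + z^2*(-5*r - 15) + z*(2*r^2 - 30*r - 36) - 27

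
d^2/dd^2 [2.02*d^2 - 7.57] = 4.04000000000000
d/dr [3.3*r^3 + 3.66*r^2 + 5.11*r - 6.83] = 9.9*r^2 + 7.32*r + 5.11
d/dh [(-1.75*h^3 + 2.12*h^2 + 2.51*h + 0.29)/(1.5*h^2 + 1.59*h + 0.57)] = (-2.625*h^4 - 5.565*h^3 - 3.3867*h^2 + 1.5468*h + 0.9696)/(2.25*h^4 + 4.77*h^3 + 4.2381*h^2 + 1.8126*h + 0.3249)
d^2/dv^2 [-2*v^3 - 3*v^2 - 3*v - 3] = -12*v - 6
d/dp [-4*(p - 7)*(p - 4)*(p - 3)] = -12*p^2 + 112*p - 244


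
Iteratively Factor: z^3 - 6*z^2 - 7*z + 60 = (z - 5)*(z^2 - z - 12) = (z - 5)*(z - 4)*(z + 3)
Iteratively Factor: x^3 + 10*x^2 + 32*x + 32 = (x + 4)*(x^2 + 6*x + 8) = (x + 4)^2*(x + 2)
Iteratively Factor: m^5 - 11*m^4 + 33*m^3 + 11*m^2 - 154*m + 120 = (m - 3)*(m^4 - 8*m^3 + 9*m^2 + 38*m - 40) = (m - 5)*(m - 3)*(m^3 - 3*m^2 - 6*m + 8) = (m - 5)*(m - 3)*(m + 2)*(m^2 - 5*m + 4) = (m - 5)*(m - 3)*(m - 1)*(m + 2)*(m - 4)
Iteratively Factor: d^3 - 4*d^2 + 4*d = (d)*(d^2 - 4*d + 4) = d*(d - 2)*(d - 2)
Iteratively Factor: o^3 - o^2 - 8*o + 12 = (o + 3)*(o^2 - 4*o + 4) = (o - 2)*(o + 3)*(o - 2)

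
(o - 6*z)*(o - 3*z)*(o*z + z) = o^3*z - 9*o^2*z^2 + o^2*z + 18*o*z^3 - 9*o*z^2 + 18*z^3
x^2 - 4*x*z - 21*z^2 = (x - 7*z)*(x + 3*z)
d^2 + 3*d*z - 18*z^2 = (d - 3*z)*(d + 6*z)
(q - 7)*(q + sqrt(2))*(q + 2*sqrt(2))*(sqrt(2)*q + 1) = sqrt(2)*q^4 - 7*sqrt(2)*q^3 + 7*q^3 - 49*q^2 + 7*sqrt(2)*q^2 - 49*sqrt(2)*q + 4*q - 28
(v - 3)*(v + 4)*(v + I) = v^3 + v^2 + I*v^2 - 12*v + I*v - 12*I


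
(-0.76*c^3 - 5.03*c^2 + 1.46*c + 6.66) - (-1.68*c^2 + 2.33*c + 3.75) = -0.76*c^3 - 3.35*c^2 - 0.87*c + 2.91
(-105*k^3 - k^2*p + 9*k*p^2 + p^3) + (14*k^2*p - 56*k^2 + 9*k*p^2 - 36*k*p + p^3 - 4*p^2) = -105*k^3 + 13*k^2*p - 56*k^2 + 18*k*p^2 - 36*k*p + 2*p^3 - 4*p^2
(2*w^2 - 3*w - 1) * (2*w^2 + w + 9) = 4*w^4 - 4*w^3 + 13*w^2 - 28*w - 9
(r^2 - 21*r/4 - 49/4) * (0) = 0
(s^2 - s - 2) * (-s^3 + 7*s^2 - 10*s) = -s^5 + 8*s^4 - 15*s^3 - 4*s^2 + 20*s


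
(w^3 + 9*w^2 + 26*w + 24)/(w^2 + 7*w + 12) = w + 2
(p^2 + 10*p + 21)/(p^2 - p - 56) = (p + 3)/(p - 8)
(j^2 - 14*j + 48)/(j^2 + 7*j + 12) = (j^2 - 14*j + 48)/(j^2 + 7*j + 12)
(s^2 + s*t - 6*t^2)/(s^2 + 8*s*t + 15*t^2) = (s - 2*t)/(s + 5*t)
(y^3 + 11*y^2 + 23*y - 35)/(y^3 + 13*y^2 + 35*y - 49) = (y + 5)/(y + 7)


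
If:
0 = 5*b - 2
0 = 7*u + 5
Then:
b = 2/5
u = -5/7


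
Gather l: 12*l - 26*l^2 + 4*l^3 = 4*l^3 - 26*l^2 + 12*l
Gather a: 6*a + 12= 6*a + 12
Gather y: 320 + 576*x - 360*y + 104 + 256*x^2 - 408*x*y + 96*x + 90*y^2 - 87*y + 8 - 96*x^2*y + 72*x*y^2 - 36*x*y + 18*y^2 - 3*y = 256*x^2 + 672*x + y^2*(72*x + 108) + y*(-96*x^2 - 444*x - 450) + 432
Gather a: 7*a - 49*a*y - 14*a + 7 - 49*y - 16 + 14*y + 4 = a*(-49*y - 7) - 35*y - 5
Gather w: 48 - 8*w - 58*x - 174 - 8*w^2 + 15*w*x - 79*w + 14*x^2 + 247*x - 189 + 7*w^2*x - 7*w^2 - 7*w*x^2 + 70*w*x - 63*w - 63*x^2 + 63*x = w^2*(7*x - 15) + w*(-7*x^2 + 85*x - 150) - 49*x^2 + 252*x - 315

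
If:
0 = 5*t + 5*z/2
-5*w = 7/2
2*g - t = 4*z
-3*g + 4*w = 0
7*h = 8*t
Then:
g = -14/15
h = 32/105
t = 4/15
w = -7/10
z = -8/15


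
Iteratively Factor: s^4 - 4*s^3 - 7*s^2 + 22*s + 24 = (s - 4)*(s^3 - 7*s - 6) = (s - 4)*(s - 3)*(s^2 + 3*s + 2) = (s - 4)*(s - 3)*(s + 1)*(s + 2)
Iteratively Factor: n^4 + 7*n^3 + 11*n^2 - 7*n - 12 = (n - 1)*(n^3 + 8*n^2 + 19*n + 12) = (n - 1)*(n + 3)*(n^2 + 5*n + 4) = (n - 1)*(n + 1)*(n + 3)*(n + 4)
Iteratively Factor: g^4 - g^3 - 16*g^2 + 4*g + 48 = (g + 3)*(g^3 - 4*g^2 - 4*g + 16) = (g + 2)*(g + 3)*(g^2 - 6*g + 8) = (g - 4)*(g + 2)*(g + 3)*(g - 2)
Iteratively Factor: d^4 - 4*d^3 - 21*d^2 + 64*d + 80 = (d - 4)*(d^3 - 21*d - 20) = (d - 4)*(d + 4)*(d^2 - 4*d - 5) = (d - 4)*(d + 1)*(d + 4)*(d - 5)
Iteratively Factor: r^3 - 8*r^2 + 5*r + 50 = (r - 5)*(r^2 - 3*r - 10) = (r - 5)^2*(r + 2)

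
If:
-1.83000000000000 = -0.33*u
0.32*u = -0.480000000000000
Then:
No Solution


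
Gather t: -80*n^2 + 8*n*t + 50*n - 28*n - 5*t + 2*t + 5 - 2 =-80*n^2 + 22*n + t*(8*n - 3) + 3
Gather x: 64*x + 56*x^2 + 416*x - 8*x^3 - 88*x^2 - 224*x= -8*x^3 - 32*x^2 + 256*x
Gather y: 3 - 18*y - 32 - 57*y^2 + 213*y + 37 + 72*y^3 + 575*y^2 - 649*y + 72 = 72*y^3 + 518*y^2 - 454*y + 80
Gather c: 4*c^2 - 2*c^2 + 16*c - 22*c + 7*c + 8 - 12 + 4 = 2*c^2 + c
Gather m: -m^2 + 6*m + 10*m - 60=-m^2 + 16*m - 60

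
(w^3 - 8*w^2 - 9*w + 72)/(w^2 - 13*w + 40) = (w^2 - 9)/(w - 5)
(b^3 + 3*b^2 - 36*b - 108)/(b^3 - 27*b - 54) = (b + 6)/(b + 3)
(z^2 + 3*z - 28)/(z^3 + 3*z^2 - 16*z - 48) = (z + 7)/(z^2 + 7*z + 12)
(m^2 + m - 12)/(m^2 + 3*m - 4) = (m - 3)/(m - 1)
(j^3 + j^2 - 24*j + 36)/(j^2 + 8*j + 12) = (j^2 - 5*j + 6)/(j + 2)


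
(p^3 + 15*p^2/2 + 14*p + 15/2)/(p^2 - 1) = (2*p^2 + 13*p + 15)/(2*(p - 1))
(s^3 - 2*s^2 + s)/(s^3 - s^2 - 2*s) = (-s^2 + 2*s - 1)/(-s^2 + s + 2)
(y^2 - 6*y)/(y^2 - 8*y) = (y - 6)/(y - 8)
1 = 1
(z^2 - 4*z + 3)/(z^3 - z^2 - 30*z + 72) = (z - 1)/(z^2 + 2*z - 24)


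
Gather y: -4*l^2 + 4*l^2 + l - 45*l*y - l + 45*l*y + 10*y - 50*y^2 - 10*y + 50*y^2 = 0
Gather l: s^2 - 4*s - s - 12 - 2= s^2 - 5*s - 14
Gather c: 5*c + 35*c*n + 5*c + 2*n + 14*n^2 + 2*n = c*(35*n + 10) + 14*n^2 + 4*n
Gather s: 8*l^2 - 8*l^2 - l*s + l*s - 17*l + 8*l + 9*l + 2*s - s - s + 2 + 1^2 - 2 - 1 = 0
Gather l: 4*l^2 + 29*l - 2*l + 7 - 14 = 4*l^2 + 27*l - 7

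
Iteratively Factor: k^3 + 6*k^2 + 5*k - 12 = (k + 4)*(k^2 + 2*k - 3) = (k - 1)*(k + 4)*(k + 3)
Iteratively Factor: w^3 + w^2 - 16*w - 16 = (w + 4)*(w^2 - 3*w - 4) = (w - 4)*(w + 4)*(w + 1)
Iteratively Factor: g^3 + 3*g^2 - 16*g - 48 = (g - 4)*(g^2 + 7*g + 12) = (g - 4)*(g + 4)*(g + 3)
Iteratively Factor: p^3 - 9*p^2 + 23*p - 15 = (p - 1)*(p^2 - 8*p + 15) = (p - 3)*(p - 1)*(p - 5)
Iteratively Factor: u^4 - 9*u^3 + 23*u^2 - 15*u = (u)*(u^3 - 9*u^2 + 23*u - 15) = u*(u - 5)*(u^2 - 4*u + 3) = u*(u - 5)*(u - 1)*(u - 3)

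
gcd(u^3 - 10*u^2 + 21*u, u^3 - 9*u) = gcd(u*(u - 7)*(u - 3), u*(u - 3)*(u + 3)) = u^2 - 3*u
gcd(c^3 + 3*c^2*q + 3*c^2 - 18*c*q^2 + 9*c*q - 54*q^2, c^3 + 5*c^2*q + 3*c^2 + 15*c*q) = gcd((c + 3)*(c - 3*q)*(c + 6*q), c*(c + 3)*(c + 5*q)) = c + 3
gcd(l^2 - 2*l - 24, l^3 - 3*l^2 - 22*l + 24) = l^2 - 2*l - 24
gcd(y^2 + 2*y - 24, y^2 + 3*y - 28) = y - 4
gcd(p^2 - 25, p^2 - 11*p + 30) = p - 5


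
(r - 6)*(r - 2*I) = r^2 - 6*r - 2*I*r + 12*I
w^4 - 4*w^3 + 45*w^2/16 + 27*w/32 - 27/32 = (w - 3)*(w - 3/4)^2*(w + 1/2)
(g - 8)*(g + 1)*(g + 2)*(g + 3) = g^4 - 2*g^3 - 37*g^2 - 82*g - 48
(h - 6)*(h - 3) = h^2 - 9*h + 18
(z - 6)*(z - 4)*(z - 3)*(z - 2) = z^4 - 15*z^3 + 80*z^2 - 180*z + 144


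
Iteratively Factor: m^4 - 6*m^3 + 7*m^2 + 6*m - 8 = (m - 4)*(m^3 - 2*m^2 - m + 2) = (m - 4)*(m - 2)*(m^2 - 1) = (m - 4)*(m - 2)*(m - 1)*(m + 1)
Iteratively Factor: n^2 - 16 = (n - 4)*(n + 4)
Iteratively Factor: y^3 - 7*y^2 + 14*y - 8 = (y - 2)*(y^2 - 5*y + 4) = (y - 4)*(y - 2)*(y - 1)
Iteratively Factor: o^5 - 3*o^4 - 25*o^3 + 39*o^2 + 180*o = (o - 5)*(o^4 + 2*o^3 - 15*o^2 - 36*o) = (o - 5)*(o + 3)*(o^3 - o^2 - 12*o) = (o - 5)*(o + 3)^2*(o^2 - 4*o) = (o - 5)*(o - 4)*(o + 3)^2*(o)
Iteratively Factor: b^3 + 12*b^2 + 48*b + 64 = (b + 4)*(b^2 + 8*b + 16) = (b + 4)^2*(b + 4)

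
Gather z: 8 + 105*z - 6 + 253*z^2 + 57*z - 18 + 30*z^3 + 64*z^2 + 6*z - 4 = 30*z^3 + 317*z^2 + 168*z - 20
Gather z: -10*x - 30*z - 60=-10*x - 30*z - 60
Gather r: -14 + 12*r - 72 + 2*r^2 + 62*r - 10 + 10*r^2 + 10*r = 12*r^2 + 84*r - 96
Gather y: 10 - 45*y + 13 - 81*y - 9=14 - 126*y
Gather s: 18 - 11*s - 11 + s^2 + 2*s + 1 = s^2 - 9*s + 8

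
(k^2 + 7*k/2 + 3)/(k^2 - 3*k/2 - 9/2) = (k + 2)/(k - 3)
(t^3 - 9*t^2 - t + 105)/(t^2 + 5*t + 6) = (t^2 - 12*t + 35)/(t + 2)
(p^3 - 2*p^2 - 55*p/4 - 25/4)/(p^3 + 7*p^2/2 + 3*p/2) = (2*p^2 - 5*p - 25)/(2*p*(p + 3))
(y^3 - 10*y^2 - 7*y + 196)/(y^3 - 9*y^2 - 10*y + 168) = (y - 7)/(y - 6)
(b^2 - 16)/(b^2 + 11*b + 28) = (b - 4)/(b + 7)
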